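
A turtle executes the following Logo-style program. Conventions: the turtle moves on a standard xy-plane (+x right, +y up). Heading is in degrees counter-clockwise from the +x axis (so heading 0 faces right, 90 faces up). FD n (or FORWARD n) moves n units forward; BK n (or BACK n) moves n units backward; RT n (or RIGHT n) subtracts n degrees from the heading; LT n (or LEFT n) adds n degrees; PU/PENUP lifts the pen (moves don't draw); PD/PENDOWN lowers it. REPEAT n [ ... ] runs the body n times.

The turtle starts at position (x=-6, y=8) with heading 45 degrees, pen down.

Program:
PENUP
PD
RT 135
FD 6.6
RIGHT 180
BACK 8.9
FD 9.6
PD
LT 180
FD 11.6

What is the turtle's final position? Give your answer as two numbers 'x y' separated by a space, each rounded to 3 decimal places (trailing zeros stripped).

Answer: -6 -9.5

Derivation:
Executing turtle program step by step:
Start: pos=(-6,8), heading=45, pen down
PU: pen up
PD: pen down
RT 135: heading 45 -> 270
FD 6.6: (-6,8) -> (-6,1.4) [heading=270, draw]
RT 180: heading 270 -> 90
BK 8.9: (-6,1.4) -> (-6,-7.5) [heading=90, draw]
FD 9.6: (-6,-7.5) -> (-6,2.1) [heading=90, draw]
PD: pen down
LT 180: heading 90 -> 270
FD 11.6: (-6,2.1) -> (-6,-9.5) [heading=270, draw]
Final: pos=(-6,-9.5), heading=270, 4 segment(s) drawn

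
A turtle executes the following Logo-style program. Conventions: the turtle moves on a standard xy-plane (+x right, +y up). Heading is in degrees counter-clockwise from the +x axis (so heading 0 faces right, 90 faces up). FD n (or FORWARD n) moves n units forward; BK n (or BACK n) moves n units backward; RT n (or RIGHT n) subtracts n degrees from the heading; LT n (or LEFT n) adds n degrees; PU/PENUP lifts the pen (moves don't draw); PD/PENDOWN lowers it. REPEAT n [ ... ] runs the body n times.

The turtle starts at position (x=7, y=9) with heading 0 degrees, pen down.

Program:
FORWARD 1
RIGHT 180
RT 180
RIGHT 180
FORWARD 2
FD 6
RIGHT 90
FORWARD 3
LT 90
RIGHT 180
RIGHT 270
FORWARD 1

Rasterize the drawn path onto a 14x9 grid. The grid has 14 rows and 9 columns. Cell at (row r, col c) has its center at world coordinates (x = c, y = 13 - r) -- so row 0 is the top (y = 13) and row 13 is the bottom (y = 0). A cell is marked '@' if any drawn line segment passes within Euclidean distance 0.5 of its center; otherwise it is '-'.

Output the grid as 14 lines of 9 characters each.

Answer: @--------
@--------
@--------
@--------
@@@@@@@@@
---------
---------
---------
---------
---------
---------
---------
---------
---------

Derivation:
Segment 0: (7,9) -> (8,9)
Segment 1: (8,9) -> (6,9)
Segment 2: (6,9) -> (0,9)
Segment 3: (0,9) -> (-0,12)
Segment 4: (-0,12) -> (-0,13)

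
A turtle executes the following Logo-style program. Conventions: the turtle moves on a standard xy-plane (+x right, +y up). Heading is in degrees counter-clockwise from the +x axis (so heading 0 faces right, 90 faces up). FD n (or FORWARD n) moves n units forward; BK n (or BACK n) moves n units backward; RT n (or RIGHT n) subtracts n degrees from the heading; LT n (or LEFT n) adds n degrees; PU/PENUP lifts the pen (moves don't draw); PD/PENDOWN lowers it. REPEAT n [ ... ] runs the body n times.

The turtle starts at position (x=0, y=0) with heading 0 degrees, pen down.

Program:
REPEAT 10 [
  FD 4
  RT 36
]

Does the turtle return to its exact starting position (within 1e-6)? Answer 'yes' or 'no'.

Executing turtle program step by step:
Start: pos=(0,0), heading=0, pen down
REPEAT 10 [
  -- iteration 1/10 --
  FD 4: (0,0) -> (4,0) [heading=0, draw]
  RT 36: heading 0 -> 324
  -- iteration 2/10 --
  FD 4: (4,0) -> (7.236,-2.351) [heading=324, draw]
  RT 36: heading 324 -> 288
  -- iteration 3/10 --
  FD 4: (7.236,-2.351) -> (8.472,-6.155) [heading=288, draw]
  RT 36: heading 288 -> 252
  -- iteration 4/10 --
  FD 4: (8.472,-6.155) -> (7.236,-9.96) [heading=252, draw]
  RT 36: heading 252 -> 216
  -- iteration 5/10 --
  FD 4: (7.236,-9.96) -> (4,-12.311) [heading=216, draw]
  RT 36: heading 216 -> 180
  -- iteration 6/10 --
  FD 4: (4,-12.311) -> (0,-12.311) [heading=180, draw]
  RT 36: heading 180 -> 144
  -- iteration 7/10 --
  FD 4: (0,-12.311) -> (-3.236,-9.96) [heading=144, draw]
  RT 36: heading 144 -> 108
  -- iteration 8/10 --
  FD 4: (-3.236,-9.96) -> (-4.472,-6.155) [heading=108, draw]
  RT 36: heading 108 -> 72
  -- iteration 9/10 --
  FD 4: (-4.472,-6.155) -> (-3.236,-2.351) [heading=72, draw]
  RT 36: heading 72 -> 36
  -- iteration 10/10 --
  FD 4: (-3.236,-2.351) -> (0,0) [heading=36, draw]
  RT 36: heading 36 -> 0
]
Final: pos=(0,0), heading=0, 10 segment(s) drawn

Start position: (0, 0)
Final position: (0, 0)
Distance = 0; < 1e-6 -> CLOSED

Answer: yes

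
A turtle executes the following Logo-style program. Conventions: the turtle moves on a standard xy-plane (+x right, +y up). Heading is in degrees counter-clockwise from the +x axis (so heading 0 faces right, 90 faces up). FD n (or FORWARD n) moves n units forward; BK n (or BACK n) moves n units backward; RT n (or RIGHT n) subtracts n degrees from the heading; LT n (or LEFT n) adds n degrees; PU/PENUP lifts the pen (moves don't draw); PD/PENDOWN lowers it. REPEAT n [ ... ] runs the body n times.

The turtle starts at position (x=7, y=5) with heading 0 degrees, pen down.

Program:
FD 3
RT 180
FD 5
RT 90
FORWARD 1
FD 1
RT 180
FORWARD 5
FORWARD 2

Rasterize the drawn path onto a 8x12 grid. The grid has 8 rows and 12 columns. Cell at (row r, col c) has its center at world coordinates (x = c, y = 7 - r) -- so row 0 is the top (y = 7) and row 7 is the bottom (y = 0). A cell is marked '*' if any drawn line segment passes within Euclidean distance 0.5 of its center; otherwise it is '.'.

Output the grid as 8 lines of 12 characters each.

Answer: .....*......
.....*......
.....******.
.....*......
.....*......
.....*......
.....*......
.....*......

Derivation:
Segment 0: (7,5) -> (10,5)
Segment 1: (10,5) -> (5,5)
Segment 2: (5,5) -> (5,6)
Segment 3: (5,6) -> (5,7)
Segment 4: (5,7) -> (5,2)
Segment 5: (5,2) -> (5,-0)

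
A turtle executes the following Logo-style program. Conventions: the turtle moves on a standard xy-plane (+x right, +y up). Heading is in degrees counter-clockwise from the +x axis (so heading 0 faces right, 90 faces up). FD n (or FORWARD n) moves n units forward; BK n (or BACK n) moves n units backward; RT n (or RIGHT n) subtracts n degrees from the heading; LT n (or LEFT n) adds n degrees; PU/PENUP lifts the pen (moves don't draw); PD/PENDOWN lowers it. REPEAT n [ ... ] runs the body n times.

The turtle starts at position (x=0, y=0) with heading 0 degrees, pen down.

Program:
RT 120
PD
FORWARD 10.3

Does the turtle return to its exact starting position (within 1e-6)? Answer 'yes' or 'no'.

Answer: no

Derivation:
Executing turtle program step by step:
Start: pos=(0,0), heading=0, pen down
RT 120: heading 0 -> 240
PD: pen down
FD 10.3: (0,0) -> (-5.15,-8.92) [heading=240, draw]
Final: pos=(-5.15,-8.92), heading=240, 1 segment(s) drawn

Start position: (0, 0)
Final position: (-5.15, -8.92)
Distance = 10.3; >= 1e-6 -> NOT closed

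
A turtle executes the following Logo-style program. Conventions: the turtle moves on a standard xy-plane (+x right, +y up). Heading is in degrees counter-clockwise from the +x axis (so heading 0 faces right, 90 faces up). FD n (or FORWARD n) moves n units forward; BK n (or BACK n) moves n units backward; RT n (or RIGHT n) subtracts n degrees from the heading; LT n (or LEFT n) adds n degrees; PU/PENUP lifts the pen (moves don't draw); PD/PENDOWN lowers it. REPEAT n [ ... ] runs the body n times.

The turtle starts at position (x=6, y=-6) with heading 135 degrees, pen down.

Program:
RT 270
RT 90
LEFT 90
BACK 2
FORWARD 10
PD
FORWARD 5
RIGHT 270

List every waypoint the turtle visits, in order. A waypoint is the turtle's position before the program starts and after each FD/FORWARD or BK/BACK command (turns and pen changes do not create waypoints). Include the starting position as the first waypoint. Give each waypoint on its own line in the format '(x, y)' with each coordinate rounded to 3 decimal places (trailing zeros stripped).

Answer: (6, -6)
(7.414, -4.586)
(0.343, -11.657)
(-3.192, -15.192)

Derivation:
Executing turtle program step by step:
Start: pos=(6,-6), heading=135, pen down
RT 270: heading 135 -> 225
RT 90: heading 225 -> 135
LT 90: heading 135 -> 225
BK 2: (6,-6) -> (7.414,-4.586) [heading=225, draw]
FD 10: (7.414,-4.586) -> (0.343,-11.657) [heading=225, draw]
PD: pen down
FD 5: (0.343,-11.657) -> (-3.192,-15.192) [heading=225, draw]
RT 270: heading 225 -> 315
Final: pos=(-3.192,-15.192), heading=315, 3 segment(s) drawn
Waypoints (4 total):
(6, -6)
(7.414, -4.586)
(0.343, -11.657)
(-3.192, -15.192)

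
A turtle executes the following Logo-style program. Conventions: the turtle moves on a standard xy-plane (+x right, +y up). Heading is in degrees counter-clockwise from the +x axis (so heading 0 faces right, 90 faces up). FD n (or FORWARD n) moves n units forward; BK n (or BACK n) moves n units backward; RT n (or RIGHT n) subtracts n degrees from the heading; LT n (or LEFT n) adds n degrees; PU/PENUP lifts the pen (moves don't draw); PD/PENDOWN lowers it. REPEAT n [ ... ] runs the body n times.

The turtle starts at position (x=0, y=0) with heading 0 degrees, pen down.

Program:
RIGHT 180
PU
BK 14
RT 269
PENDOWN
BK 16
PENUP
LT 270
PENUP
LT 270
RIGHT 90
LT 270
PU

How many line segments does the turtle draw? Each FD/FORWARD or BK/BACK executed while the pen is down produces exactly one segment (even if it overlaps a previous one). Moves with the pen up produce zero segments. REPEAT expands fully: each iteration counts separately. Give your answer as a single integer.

Executing turtle program step by step:
Start: pos=(0,0), heading=0, pen down
RT 180: heading 0 -> 180
PU: pen up
BK 14: (0,0) -> (14,0) [heading=180, move]
RT 269: heading 180 -> 271
PD: pen down
BK 16: (14,0) -> (13.721,15.998) [heading=271, draw]
PU: pen up
LT 270: heading 271 -> 181
PU: pen up
LT 270: heading 181 -> 91
RT 90: heading 91 -> 1
LT 270: heading 1 -> 271
PU: pen up
Final: pos=(13.721,15.998), heading=271, 1 segment(s) drawn
Segments drawn: 1

Answer: 1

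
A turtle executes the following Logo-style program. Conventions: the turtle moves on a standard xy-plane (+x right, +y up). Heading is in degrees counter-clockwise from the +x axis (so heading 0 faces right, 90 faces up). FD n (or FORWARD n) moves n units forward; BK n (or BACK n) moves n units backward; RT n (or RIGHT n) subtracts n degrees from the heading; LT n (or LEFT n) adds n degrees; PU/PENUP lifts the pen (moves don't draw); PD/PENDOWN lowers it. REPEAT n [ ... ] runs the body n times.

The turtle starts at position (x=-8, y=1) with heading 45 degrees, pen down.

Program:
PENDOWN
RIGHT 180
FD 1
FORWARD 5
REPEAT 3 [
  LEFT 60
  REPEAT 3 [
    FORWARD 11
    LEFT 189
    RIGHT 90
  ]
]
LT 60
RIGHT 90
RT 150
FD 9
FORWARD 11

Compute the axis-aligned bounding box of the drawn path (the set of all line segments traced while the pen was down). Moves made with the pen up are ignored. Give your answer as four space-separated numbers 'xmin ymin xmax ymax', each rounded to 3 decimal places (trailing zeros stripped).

Executing turtle program step by step:
Start: pos=(-8,1), heading=45, pen down
PD: pen down
RT 180: heading 45 -> 225
FD 1: (-8,1) -> (-8.707,0.293) [heading=225, draw]
FD 5: (-8.707,0.293) -> (-12.243,-3.243) [heading=225, draw]
REPEAT 3 [
  -- iteration 1/3 --
  LT 60: heading 225 -> 285
  REPEAT 3 [
    -- iteration 1/3 --
    FD 11: (-12.243,-3.243) -> (-9.396,-13.868) [heading=285, draw]
    LT 189: heading 285 -> 114
    RT 90: heading 114 -> 24
    -- iteration 2/3 --
    FD 11: (-9.396,-13.868) -> (0.653,-9.394) [heading=24, draw]
    LT 189: heading 24 -> 213
    RT 90: heading 213 -> 123
    -- iteration 3/3 --
    FD 11: (0.653,-9.394) -> (-5.338,-0.168) [heading=123, draw]
    LT 189: heading 123 -> 312
    RT 90: heading 312 -> 222
  ]
  -- iteration 2/3 --
  LT 60: heading 222 -> 282
  REPEAT 3 [
    -- iteration 1/3 --
    FD 11: (-5.338,-0.168) -> (-3.051,-10.928) [heading=282, draw]
    LT 189: heading 282 -> 111
    RT 90: heading 111 -> 21
    -- iteration 2/3 --
    FD 11: (-3.051,-10.928) -> (7.219,-6.986) [heading=21, draw]
    LT 189: heading 21 -> 210
    RT 90: heading 210 -> 120
    -- iteration 3/3 --
    FD 11: (7.219,-6.986) -> (1.719,2.54) [heading=120, draw]
    LT 189: heading 120 -> 309
    RT 90: heading 309 -> 219
  ]
  -- iteration 3/3 --
  LT 60: heading 219 -> 279
  REPEAT 3 [
    -- iteration 1/3 --
    FD 11: (1.719,2.54) -> (3.44,-8.324) [heading=279, draw]
    LT 189: heading 279 -> 108
    RT 90: heading 108 -> 18
    -- iteration 2/3 --
    FD 11: (3.44,-8.324) -> (13.901,-4.925) [heading=18, draw]
    LT 189: heading 18 -> 207
    RT 90: heading 207 -> 117
    -- iteration 3/3 --
    FD 11: (13.901,-4.925) -> (8.907,4.876) [heading=117, draw]
    LT 189: heading 117 -> 306
    RT 90: heading 306 -> 216
  ]
]
LT 60: heading 216 -> 276
RT 90: heading 276 -> 186
RT 150: heading 186 -> 36
FD 9: (8.907,4.876) -> (16.188,10.166) [heading=36, draw]
FD 11: (16.188,10.166) -> (25.088,16.632) [heading=36, draw]
Final: pos=(25.088,16.632), heading=36, 13 segment(s) drawn

Segment endpoints: x in {-12.243, -9.396, -8.707, -8, -5.338, -3.051, 0.653, 1.719, 3.44, 7.219, 8.907, 13.901, 16.188, 25.088}, y in {-13.868, -10.928, -9.394, -8.324, -6.986, -4.925, -3.243, -0.168, 0.293, 1, 2.54, 4.876, 10.166, 16.632}
xmin=-12.243, ymin=-13.868, xmax=25.088, ymax=16.632

Answer: -12.243 -13.868 25.088 16.632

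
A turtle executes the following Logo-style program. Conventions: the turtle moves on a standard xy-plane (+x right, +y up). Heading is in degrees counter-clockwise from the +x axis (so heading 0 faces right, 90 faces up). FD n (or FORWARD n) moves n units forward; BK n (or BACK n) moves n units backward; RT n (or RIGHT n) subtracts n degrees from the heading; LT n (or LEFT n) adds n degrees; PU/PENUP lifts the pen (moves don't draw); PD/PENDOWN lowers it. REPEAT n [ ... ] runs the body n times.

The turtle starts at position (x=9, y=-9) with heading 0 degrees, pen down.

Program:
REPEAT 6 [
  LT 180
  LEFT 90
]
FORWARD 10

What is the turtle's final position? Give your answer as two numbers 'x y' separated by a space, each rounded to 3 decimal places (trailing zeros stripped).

Executing turtle program step by step:
Start: pos=(9,-9), heading=0, pen down
REPEAT 6 [
  -- iteration 1/6 --
  LT 180: heading 0 -> 180
  LT 90: heading 180 -> 270
  -- iteration 2/6 --
  LT 180: heading 270 -> 90
  LT 90: heading 90 -> 180
  -- iteration 3/6 --
  LT 180: heading 180 -> 0
  LT 90: heading 0 -> 90
  -- iteration 4/6 --
  LT 180: heading 90 -> 270
  LT 90: heading 270 -> 0
  -- iteration 5/6 --
  LT 180: heading 0 -> 180
  LT 90: heading 180 -> 270
  -- iteration 6/6 --
  LT 180: heading 270 -> 90
  LT 90: heading 90 -> 180
]
FD 10: (9,-9) -> (-1,-9) [heading=180, draw]
Final: pos=(-1,-9), heading=180, 1 segment(s) drawn

Answer: -1 -9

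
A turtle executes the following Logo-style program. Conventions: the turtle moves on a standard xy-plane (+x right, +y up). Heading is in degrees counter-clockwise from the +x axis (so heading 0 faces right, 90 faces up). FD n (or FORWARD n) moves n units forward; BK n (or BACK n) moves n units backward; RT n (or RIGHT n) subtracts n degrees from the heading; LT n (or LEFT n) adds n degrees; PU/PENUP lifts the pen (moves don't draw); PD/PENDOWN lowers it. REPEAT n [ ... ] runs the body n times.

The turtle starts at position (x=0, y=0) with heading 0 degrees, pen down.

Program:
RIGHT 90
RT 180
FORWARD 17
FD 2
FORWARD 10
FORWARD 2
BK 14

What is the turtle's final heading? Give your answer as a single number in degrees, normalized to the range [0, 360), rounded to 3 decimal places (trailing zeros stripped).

Executing turtle program step by step:
Start: pos=(0,0), heading=0, pen down
RT 90: heading 0 -> 270
RT 180: heading 270 -> 90
FD 17: (0,0) -> (0,17) [heading=90, draw]
FD 2: (0,17) -> (0,19) [heading=90, draw]
FD 10: (0,19) -> (0,29) [heading=90, draw]
FD 2: (0,29) -> (0,31) [heading=90, draw]
BK 14: (0,31) -> (0,17) [heading=90, draw]
Final: pos=(0,17), heading=90, 5 segment(s) drawn

Answer: 90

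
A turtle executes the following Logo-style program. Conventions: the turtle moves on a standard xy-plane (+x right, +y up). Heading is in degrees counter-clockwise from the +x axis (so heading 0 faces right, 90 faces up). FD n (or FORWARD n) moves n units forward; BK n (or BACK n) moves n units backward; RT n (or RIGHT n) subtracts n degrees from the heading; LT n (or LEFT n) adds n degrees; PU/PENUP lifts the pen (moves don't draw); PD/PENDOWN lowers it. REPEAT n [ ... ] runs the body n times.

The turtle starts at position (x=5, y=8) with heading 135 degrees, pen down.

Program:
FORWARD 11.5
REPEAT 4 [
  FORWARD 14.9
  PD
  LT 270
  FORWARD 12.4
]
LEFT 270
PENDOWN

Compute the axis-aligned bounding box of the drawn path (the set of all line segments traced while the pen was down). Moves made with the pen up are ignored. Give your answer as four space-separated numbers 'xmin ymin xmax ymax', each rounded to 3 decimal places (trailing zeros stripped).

Answer: -13.668 7.364 24.94 45.972

Derivation:
Executing turtle program step by step:
Start: pos=(5,8), heading=135, pen down
FD 11.5: (5,8) -> (-3.132,16.132) [heading=135, draw]
REPEAT 4 [
  -- iteration 1/4 --
  FD 14.9: (-3.132,16.132) -> (-13.668,26.668) [heading=135, draw]
  PD: pen down
  LT 270: heading 135 -> 45
  FD 12.4: (-13.668,26.668) -> (-4.899,35.436) [heading=45, draw]
  -- iteration 2/4 --
  FD 14.9: (-4.899,35.436) -> (5.636,45.972) [heading=45, draw]
  PD: pen down
  LT 270: heading 45 -> 315
  FD 12.4: (5.636,45.972) -> (14.405,37.204) [heading=315, draw]
  -- iteration 3/4 --
  FD 14.9: (14.405,37.204) -> (24.94,26.668) [heading=315, draw]
  PD: pen down
  LT 270: heading 315 -> 225
  FD 12.4: (24.94,26.668) -> (16.172,17.899) [heading=225, draw]
  -- iteration 4/4 --
  FD 14.9: (16.172,17.899) -> (5.636,7.364) [heading=225, draw]
  PD: pen down
  LT 270: heading 225 -> 135
  FD 12.4: (5.636,7.364) -> (-3.132,16.132) [heading=135, draw]
]
LT 270: heading 135 -> 45
PD: pen down
Final: pos=(-3.132,16.132), heading=45, 9 segment(s) drawn

Segment endpoints: x in {-13.668, -4.899, -3.132, -3.132, 5, 5.636, 5.636, 14.405, 16.172, 24.94}, y in {7.364, 8, 16.132, 16.132, 17.899, 26.668, 26.668, 35.436, 37.204, 45.972}
xmin=-13.668, ymin=7.364, xmax=24.94, ymax=45.972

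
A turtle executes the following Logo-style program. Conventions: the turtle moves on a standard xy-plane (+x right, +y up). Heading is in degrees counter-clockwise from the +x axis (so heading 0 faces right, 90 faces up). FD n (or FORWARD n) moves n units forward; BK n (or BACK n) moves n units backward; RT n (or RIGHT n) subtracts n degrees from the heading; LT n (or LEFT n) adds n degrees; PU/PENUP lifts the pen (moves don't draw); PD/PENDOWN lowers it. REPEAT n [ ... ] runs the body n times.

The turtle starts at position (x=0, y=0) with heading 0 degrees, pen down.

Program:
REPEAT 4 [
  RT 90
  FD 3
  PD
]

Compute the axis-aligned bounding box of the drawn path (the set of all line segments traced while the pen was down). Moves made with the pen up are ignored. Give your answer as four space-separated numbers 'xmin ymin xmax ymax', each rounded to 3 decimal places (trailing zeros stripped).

Executing turtle program step by step:
Start: pos=(0,0), heading=0, pen down
REPEAT 4 [
  -- iteration 1/4 --
  RT 90: heading 0 -> 270
  FD 3: (0,0) -> (0,-3) [heading=270, draw]
  PD: pen down
  -- iteration 2/4 --
  RT 90: heading 270 -> 180
  FD 3: (0,-3) -> (-3,-3) [heading=180, draw]
  PD: pen down
  -- iteration 3/4 --
  RT 90: heading 180 -> 90
  FD 3: (-3,-3) -> (-3,0) [heading=90, draw]
  PD: pen down
  -- iteration 4/4 --
  RT 90: heading 90 -> 0
  FD 3: (-3,0) -> (0,0) [heading=0, draw]
  PD: pen down
]
Final: pos=(0,0), heading=0, 4 segment(s) drawn

Segment endpoints: x in {-3, -3, 0, 0, 0}, y in {-3, -3, 0, 0, 0}
xmin=-3, ymin=-3, xmax=0, ymax=0

Answer: -3 -3 0 0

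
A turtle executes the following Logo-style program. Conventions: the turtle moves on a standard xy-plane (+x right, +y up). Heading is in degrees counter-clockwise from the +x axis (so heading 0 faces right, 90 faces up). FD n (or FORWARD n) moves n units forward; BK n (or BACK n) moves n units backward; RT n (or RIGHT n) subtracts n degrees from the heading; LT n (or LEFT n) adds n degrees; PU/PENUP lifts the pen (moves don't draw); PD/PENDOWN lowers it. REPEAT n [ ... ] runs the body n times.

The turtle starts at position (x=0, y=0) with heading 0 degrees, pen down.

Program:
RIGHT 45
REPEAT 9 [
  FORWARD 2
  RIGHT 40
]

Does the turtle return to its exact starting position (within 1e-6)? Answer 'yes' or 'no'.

Executing turtle program step by step:
Start: pos=(0,0), heading=0, pen down
RT 45: heading 0 -> 315
REPEAT 9 [
  -- iteration 1/9 --
  FD 2: (0,0) -> (1.414,-1.414) [heading=315, draw]
  RT 40: heading 315 -> 275
  -- iteration 2/9 --
  FD 2: (1.414,-1.414) -> (1.589,-3.407) [heading=275, draw]
  RT 40: heading 275 -> 235
  -- iteration 3/9 --
  FD 2: (1.589,-3.407) -> (0.441,-5.045) [heading=235, draw]
  RT 40: heading 235 -> 195
  -- iteration 4/9 --
  FD 2: (0.441,-5.045) -> (-1.49,-5.563) [heading=195, draw]
  RT 40: heading 195 -> 155
  -- iteration 5/9 --
  FD 2: (-1.49,-5.563) -> (-3.303,-4.717) [heading=155, draw]
  RT 40: heading 155 -> 115
  -- iteration 6/9 --
  FD 2: (-3.303,-4.717) -> (-4.148,-2.905) [heading=115, draw]
  RT 40: heading 115 -> 75
  -- iteration 7/9 --
  FD 2: (-4.148,-2.905) -> (-3.631,-0.973) [heading=75, draw]
  RT 40: heading 75 -> 35
  -- iteration 8/9 --
  FD 2: (-3.631,-0.973) -> (-1.992,0.174) [heading=35, draw]
  RT 40: heading 35 -> 355
  -- iteration 9/9 --
  FD 2: (-1.992,0.174) -> (0,0) [heading=355, draw]
  RT 40: heading 355 -> 315
]
Final: pos=(0,0), heading=315, 9 segment(s) drawn

Start position: (0, 0)
Final position: (0, 0)
Distance = 0; < 1e-6 -> CLOSED

Answer: yes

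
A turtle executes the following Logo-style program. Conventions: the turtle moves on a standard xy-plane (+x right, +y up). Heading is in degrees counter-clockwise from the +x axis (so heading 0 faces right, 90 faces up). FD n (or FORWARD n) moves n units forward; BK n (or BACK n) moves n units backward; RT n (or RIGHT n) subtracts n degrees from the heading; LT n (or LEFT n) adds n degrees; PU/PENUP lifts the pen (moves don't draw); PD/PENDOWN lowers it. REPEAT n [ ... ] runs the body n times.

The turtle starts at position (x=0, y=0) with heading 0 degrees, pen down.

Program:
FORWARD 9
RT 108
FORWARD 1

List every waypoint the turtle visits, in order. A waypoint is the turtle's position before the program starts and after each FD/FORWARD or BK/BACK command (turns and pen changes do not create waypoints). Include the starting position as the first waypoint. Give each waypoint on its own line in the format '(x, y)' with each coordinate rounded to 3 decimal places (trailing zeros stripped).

Executing turtle program step by step:
Start: pos=(0,0), heading=0, pen down
FD 9: (0,0) -> (9,0) [heading=0, draw]
RT 108: heading 0 -> 252
FD 1: (9,0) -> (8.691,-0.951) [heading=252, draw]
Final: pos=(8.691,-0.951), heading=252, 2 segment(s) drawn
Waypoints (3 total):
(0, 0)
(9, 0)
(8.691, -0.951)

Answer: (0, 0)
(9, 0)
(8.691, -0.951)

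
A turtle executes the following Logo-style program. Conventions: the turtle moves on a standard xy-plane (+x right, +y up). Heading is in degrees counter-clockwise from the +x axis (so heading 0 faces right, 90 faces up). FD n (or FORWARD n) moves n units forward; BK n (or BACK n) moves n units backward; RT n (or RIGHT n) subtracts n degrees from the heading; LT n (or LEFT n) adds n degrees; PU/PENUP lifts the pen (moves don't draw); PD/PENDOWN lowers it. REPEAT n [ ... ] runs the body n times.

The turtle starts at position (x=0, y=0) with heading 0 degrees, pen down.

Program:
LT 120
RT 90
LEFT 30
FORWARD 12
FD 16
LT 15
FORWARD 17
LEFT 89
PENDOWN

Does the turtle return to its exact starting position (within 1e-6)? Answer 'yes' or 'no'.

Executing turtle program step by step:
Start: pos=(0,0), heading=0, pen down
LT 120: heading 0 -> 120
RT 90: heading 120 -> 30
LT 30: heading 30 -> 60
FD 12: (0,0) -> (6,10.392) [heading=60, draw]
FD 16: (6,10.392) -> (14,24.249) [heading=60, draw]
LT 15: heading 60 -> 75
FD 17: (14,24.249) -> (18.4,40.669) [heading=75, draw]
LT 89: heading 75 -> 164
PD: pen down
Final: pos=(18.4,40.669), heading=164, 3 segment(s) drawn

Start position: (0, 0)
Final position: (18.4, 40.669)
Distance = 44.638; >= 1e-6 -> NOT closed

Answer: no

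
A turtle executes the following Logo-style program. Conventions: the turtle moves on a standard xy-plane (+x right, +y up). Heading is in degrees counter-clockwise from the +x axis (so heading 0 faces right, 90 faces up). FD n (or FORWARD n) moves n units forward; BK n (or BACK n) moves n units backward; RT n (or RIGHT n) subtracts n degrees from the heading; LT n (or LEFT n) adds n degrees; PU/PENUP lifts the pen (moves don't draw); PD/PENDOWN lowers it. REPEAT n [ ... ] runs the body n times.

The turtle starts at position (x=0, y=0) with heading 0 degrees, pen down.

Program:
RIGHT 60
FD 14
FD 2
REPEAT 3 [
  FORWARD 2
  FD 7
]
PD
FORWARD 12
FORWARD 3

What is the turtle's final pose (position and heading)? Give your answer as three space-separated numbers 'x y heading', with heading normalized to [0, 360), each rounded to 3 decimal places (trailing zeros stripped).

Answer: 29 -50.229 300

Derivation:
Executing turtle program step by step:
Start: pos=(0,0), heading=0, pen down
RT 60: heading 0 -> 300
FD 14: (0,0) -> (7,-12.124) [heading=300, draw]
FD 2: (7,-12.124) -> (8,-13.856) [heading=300, draw]
REPEAT 3 [
  -- iteration 1/3 --
  FD 2: (8,-13.856) -> (9,-15.588) [heading=300, draw]
  FD 7: (9,-15.588) -> (12.5,-21.651) [heading=300, draw]
  -- iteration 2/3 --
  FD 2: (12.5,-21.651) -> (13.5,-23.383) [heading=300, draw]
  FD 7: (13.5,-23.383) -> (17,-29.445) [heading=300, draw]
  -- iteration 3/3 --
  FD 2: (17,-29.445) -> (18,-31.177) [heading=300, draw]
  FD 7: (18,-31.177) -> (21.5,-37.239) [heading=300, draw]
]
PD: pen down
FD 12: (21.5,-37.239) -> (27.5,-47.631) [heading=300, draw]
FD 3: (27.5,-47.631) -> (29,-50.229) [heading=300, draw]
Final: pos=(29,-50.229), heading=300, 10 segment(s) drawn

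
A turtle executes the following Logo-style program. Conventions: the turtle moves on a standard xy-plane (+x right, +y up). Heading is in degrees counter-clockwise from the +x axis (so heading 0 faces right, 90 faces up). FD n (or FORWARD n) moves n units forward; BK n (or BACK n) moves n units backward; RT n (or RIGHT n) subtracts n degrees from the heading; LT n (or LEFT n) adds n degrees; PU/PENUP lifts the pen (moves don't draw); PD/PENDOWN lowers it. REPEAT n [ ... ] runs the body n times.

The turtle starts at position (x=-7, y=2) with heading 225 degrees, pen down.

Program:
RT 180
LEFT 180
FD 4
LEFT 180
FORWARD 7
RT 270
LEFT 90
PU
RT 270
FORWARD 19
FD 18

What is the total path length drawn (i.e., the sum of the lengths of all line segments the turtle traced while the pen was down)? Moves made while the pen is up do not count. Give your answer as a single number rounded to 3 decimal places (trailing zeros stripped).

Executing turtle program step by step:
Start: pos=(-7,2), heading=225, pen down
RT 180: heading 225 -> 45
LT 180: heading 45 -> 225
FD 4: (-7,2) -> (-9.828,-0.828) [heading=225, draw]
LT 180: heading 225 -> 45
FD 7: (-9.828,-0.828) -> (-4.879,4.121) [heading=45, draw]
RT 270: heading 45 -> 135
LT 90: heading 135 -> 225
PU: pen up
RT 270: heading 225 -> 315
FD 19: (-4.879,4.121) -> (8.556,-9.314) [heading=315, move]
FD 18: (8.556,-9.314) -> (21.284,-22.042) [heading=315, move]
Final: pos=(21.284,-22.042), heading=315, 2 segment(s) drawn

Segment lengths:
  seg 1: (-7,2) -> (-9.828,-0.828), length = 4
  seg 2: (-9.828,-0.828) -> (-4.879,4.121), length = 7
Total = 11

Answer: 11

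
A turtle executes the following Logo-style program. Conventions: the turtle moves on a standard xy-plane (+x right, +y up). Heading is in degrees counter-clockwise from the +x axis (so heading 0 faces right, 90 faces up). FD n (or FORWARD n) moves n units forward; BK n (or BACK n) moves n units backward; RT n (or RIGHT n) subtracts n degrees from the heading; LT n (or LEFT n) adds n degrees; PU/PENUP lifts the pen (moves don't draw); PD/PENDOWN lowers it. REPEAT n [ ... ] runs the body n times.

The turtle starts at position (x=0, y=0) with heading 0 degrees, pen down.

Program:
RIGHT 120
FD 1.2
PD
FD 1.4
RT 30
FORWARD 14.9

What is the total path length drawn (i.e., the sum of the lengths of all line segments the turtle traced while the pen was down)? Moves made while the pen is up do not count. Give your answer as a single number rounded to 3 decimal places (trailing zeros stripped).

Answer: 17.5

Derivation:
Executing turtle program step by step:
Start: pos=(0,0), heading=0, pen down
RT 120: heading 0 -> 240
FD 1.2: (0,0) -> (-0.6,-1.039) [heading=240, draw]
PD: pen down
FD 1.4: (-0.6,-1.039) -> (-1.3,-2.252) [heading=240, draw]
RT 30: heading 240 -> 210
FD 14.9: (-1.3,-2.252) -> (-14.204,-9.702) [heading=210, draw]
Final: pos=(-14.204,-9.702), heading=210, 3 segment(s) drawn

Segment lengths:
  seg 1: (0,0) -> (-0.6,-1.039), length = 1.2
  seg 2: (-0.6,-1.039) -> (-1.3,-2.252), length = 1.4
  seg 3: (-1.3,-2.252) -> (-14.204,-9.702), length = 14.9
Total = 17.5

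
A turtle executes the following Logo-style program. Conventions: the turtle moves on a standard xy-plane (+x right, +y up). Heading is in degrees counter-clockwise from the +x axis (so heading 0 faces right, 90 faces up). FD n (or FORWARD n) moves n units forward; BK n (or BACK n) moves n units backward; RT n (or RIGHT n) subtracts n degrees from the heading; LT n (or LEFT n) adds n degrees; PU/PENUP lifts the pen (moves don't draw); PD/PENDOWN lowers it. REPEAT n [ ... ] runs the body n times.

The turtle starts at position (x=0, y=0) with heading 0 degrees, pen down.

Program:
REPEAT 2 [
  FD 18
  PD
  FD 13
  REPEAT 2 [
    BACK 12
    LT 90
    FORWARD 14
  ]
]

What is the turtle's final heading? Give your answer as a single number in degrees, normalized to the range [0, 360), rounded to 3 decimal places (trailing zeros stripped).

Answer: 0

Derivation:
Executing turtle program step by step:
Start: pos=(0,0), heading=0, pen down
REPEAT 2 [
  -- iteration 1/2 --
  FD 18: (0,0) -> (18,0) [heading=0, draw]
  PD: pen down
  FD 13: (18,0) -> (31,0) [heading=0, draw]
  REPEAT 2 [
    -- iteration 1/2 --
    BK 12: (31,0) -> (19,0) [heading=0, draw]
    LT 90: heading 0 -> 90
    FD 14: (19,0) -> (19,14) [heading=90, draw]
    -- iteration 2/2 --
    BK 12: (19,14) -> (19,2) [heading=90, draw]
    LT 90: heading 90 -> 180
    FD 14: (19,2) -> (5,2) [heading=180, draw]
  ]
  -- iteration 2/2 --
  FD 18: (5,2) -> (-13,2) [heading=180, draw]
  PD: pen down
  FD 13: (-13,2) -> (-26,2) [heading=180, draw]
  REPEAT 2 [
    -- iteration 1/2 --
    BK 12: (-26,2) -> (-14,2) [heading=180, draw]
    LT 90: heading 180 -> 270
    FD 14: (-14,2) -> (-14,-12) [heading=270, draw]
    -- iteration 2/2 --
    BK 12: (-14,-12) -> (-14,0) [heading=270, draw]
    LT 90: heading 270 -> 0
    FD 14: (-14,0) -> (0,0) [heading=0, draw]
  ]
]
Final: pos=(0,0), heading=0, 12 segment(s) drawn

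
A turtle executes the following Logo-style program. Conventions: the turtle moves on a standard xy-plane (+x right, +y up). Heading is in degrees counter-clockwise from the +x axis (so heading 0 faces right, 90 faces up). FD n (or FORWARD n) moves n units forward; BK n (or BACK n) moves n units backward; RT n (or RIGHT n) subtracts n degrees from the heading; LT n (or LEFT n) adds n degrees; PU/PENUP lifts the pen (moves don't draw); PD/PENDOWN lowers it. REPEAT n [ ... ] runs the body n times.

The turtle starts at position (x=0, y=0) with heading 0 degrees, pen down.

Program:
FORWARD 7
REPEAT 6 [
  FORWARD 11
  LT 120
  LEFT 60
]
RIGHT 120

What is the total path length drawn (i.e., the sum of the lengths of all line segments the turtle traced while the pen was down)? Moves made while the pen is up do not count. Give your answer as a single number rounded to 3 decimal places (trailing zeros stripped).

Answer: 73

Derivation:
Executing turtle program step by step:
Start: pos=(0,0), heading=0, pen down
FD 7: (0,0) -> (7,0) [heading=0, draw]
REPEAT 6 [
  -- iteration 1/6 --
  FD 11: (7,0) -> (18,0) [heading=0, draw]
  LT 120: heading 0 -> 120
  LT 60: heading 120 -> 180
  -- iteration 2/6 --
  FD 11: (18,0) -> (7,0) [heading=180, draw]
  LT 120: heading 180 -> 300
  LT 60: heading 300 -> 0
  -- iteration 3/6 --
  FD 11: (7,0) -> (18,0) [heading=0, draw]
  LT 120: heading 0 -> 120
  LT 60: heading 120 -> 180
  -- iteration 4/6 --
  FD 11: (18,0) -> (7,0) [heading=180, draw]
  LT 120: heading 180 -> 300
  LT 60: heading 300 -> 0
  -- iteration 5/6 --
  FD 11: (7,0) -> (18,0) [heading=0, draw]
  LT 120: heading 0 -> 120
  LT 60: heading 120 -> 180
  -- iteration 6/6 --
  FD 11: (18,0) -> (7,0) [heading=180, draw]
  LT 120: heading 180 -> 300
  LT 60: heading 300 -> 0
]
RT 120: heading 0 -> 240
Final: pos=(7,0), heading=240, 7 segment(s) drawn

Segment lengths:
  seg 1: (0,0) -> (7,0), length = 7
  seg 2: (7,0) -> (18,0), length = 11
  seg 3: (18,0) -> (7,0), length = 11
  seg 4: (7,0) -> (18,0), length = 11
  seg 5: (18,0) -> (7,0), length = 11
  seg 6: (7,0) -> (18,0), length = 11
  seg 7: (18,0) -> (7,0), length = 11
Total = 73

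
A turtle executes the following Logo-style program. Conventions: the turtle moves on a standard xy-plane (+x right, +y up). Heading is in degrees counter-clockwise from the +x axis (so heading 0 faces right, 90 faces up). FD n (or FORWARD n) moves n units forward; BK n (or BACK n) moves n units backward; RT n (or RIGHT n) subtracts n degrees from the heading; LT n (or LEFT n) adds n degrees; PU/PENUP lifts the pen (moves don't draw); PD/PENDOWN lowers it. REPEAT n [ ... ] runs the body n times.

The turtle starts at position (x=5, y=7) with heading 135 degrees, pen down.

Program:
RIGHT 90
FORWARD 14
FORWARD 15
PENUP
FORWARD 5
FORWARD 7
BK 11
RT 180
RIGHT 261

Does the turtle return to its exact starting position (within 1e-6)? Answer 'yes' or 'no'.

Answer: no

Derivation:
Executing turtle program step by step:
Start: pos=(5,7), heading=135, pen down
RT 90: heading 135 -> 45
FD 14: (5,7) -> (14.899,16.899) [heading=45, draw]
FD 15: (14.899,16.899) -> (25.506,27.506) [heading=45, draw]
PU: pen up
FD 5: (25.506,27.506) -> (29.042,31.042) [heading=45, move]
FD 7: (29.042,31.042) -> (33.991,35.991) [heading=45, move]
BK 11: (33.991,35.991) -> (26.213,28.213) [heading=45, move]
RT 180: heading 45 -> 225
RT 261: heading 225 -> 324
Final: pos=(26.213,28.213), heading=324, 2 segment(s) drawn

Start position: (5, 7)
Final position: (26.213, 28.213)
Distance = 30; >= 1e-6 -> NOT closed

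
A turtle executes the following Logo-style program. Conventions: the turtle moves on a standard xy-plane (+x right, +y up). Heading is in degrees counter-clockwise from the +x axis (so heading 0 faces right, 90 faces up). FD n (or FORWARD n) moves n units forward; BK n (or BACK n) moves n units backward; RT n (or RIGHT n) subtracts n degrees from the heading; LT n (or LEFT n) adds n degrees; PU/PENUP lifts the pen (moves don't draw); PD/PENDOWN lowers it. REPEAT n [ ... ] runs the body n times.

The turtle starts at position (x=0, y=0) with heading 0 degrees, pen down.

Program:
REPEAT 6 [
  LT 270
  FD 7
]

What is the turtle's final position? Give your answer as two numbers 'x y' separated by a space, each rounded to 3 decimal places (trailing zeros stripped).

Answer: -7 -7

Derivation:
Executing turtle program step by step:
Start: pos=(0,0), heading=0, pen down
REPEAT 6 [
  -- iteration 1/6 --
  LT 270: heading 0 -> 270
  FD 7: (0,0) -> (0,-7) [heading=270, draw]
  -- iteration 2/6 --
  LT 270: heading 270 -> 180
  FD 7: (0,-7) -> (-7,-7) [heading=180, draw]
  -- iteration 3/6 --
  LT 270: heading 180 -> 90
  FD 7: (-7,-7) -> (-7,0) [heading=90, draw]
  -- iteration 4/6 --
  LT 270: heading 90 -> 0
  FD 7: (-7,0) -> (0,0) [heading=0, draw]
  -- iteration 5/6 --
  LT 270: heading 0 -> 270
  FD 7: (0,0) -> (0,-7) [heading=270, draw]
  -- iteration 6/6 --
  LT 270: heading 270 -> 180
  FD 7: (0,-7) -> (-7,-7) [heading=180, draw]
]
Final: pos=(-7,-7), heading=180, 6 segment(s) drawn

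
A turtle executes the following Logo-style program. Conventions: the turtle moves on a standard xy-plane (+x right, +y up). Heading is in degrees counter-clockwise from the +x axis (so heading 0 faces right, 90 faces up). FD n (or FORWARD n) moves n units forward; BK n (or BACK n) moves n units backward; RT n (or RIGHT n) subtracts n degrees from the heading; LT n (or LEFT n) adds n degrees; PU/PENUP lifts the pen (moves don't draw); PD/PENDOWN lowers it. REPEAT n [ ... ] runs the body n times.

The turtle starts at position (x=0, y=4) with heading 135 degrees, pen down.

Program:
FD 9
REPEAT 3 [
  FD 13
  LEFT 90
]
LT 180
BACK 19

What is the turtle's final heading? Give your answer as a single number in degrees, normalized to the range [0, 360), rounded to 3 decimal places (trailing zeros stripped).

Answer: 225

Derivation:
Executing turtle program step by step:
Start: pos=(0,4), heading=135, pen down
FD 9: (0,4) -> (-6.364,10.364) [heading=135, draw]
REPEAT 3 [
  -- iteration 1/3 --
  FD 13: (-6.364,10.364) -> (-15.556,19.556) [heading=135, draw]
  LT 90: heading 135 -> 225
  -- iteration 2/3 --
  FD 13: (-15.556,19.556) -> (-24.749,10.364) [heading=225, draw]
  LT 90: heading 225 -> 315
  -- iteration 3/3 --
  FD 13: (-24.749,10.364) -> (-15.556,1.172) [heading=315, draw]
  LT 90: heading 315 -> 45
]
LT 180: heading 45 -> 225
BK 19: (-15.556,1.172) -> (-2.121,14.607) [heading=225, draw]
Final: pos=(-2.121,14.607), heading=225, 5 segment(s) drawn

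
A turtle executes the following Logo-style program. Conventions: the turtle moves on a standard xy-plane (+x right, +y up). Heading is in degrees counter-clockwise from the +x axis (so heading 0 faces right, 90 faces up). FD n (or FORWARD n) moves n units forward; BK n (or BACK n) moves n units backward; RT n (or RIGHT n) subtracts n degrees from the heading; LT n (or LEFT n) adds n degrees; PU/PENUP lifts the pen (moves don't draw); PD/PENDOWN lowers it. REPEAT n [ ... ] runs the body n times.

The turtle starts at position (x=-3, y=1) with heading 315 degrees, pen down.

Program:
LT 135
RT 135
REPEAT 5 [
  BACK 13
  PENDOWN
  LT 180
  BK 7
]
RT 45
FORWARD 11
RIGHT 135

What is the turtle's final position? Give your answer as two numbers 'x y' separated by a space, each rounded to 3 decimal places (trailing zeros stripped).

Executing turtle program step by step:
Start: pos=(-3,1), heading=315, pen down
LT 135: heading 315 -> 90
RT 135: heading 90 -> 315
REPEAT 5 [
  -- iteration 1/5 --
  BK 13: (-3,1) -> (-12.192,10.192) [heading=315, draw]
  PD: pen down
  LT 180: heading 315 -> 135
  BK 7: (-12.192,10.192) -> (-7.243,5.243) [heading=135, draw]
  -- iteration 2/5 --
  BK 13: (-7.243,5.243) -> (1.95,-3.95) [heading=135, draw]
  PD: pen down
  LT 180: heading 135 -> 315
  BK 7: (1.95,-3.95) -> (-3,1) [heading=315, draw]
  -- iteration 3/5 --
  BK 13: (-3,1) -> (-12.192,10.192) [heading=315, draw]
  PD: pen down
  LT 180: heading 315 -> 135
  BK 7: (-12.192,10.192) -> (-7.243,5.243) [heading=135, draw]
  -- iteration 4/5 --
  BK 13: (-7.243,5.243) -> (1.95,-3.95) [heading=135, draw]
  PD: pen down
  LT 180: heading 135 -> 315
  BK 7: (1.95,-3.95) -> (-3,1) [heading=315, draw]
  -- iteration 5/5 --
  BK 13: (-3,1) -> (-12.192,10.192) [heading=315, draw]
  PD: pen down
  LT 180: heading 315 -> 135
  BK 7: (-12.192,10.192) -> (-7.243,5.243) [heading=135, draw]
]
RT 45: heading 135 -> 90
FD 11: (-7.243,5.243) -> (-7.243,16.243) [heading=90, draw]
RT 135: heading 90 -> 315
Final: pos=(-7.243,16.243), heading=315, 11 segment(s) drawn

Answer: -7.243 16.243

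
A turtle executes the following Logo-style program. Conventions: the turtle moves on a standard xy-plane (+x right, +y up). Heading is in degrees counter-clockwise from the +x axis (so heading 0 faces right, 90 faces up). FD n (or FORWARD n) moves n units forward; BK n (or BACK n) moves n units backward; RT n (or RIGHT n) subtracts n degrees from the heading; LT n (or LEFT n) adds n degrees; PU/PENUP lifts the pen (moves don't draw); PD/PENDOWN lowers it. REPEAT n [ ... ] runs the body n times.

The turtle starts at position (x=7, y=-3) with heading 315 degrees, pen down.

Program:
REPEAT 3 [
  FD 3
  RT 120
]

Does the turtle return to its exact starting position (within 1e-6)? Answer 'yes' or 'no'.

Answer: yes

Derivation:
Executing turtle program step by step:
Start: pos=(7,-3), heading=315, pen down
REPEAT 3 [
  -- iteration 1/3 --
  FD 3: (7,-3) -> (9.121,-5.121) [heading=315, draw]
  RT 120: heading 315 -> 195
  -- iteration 2/3 --
  FD 3: (9.121,-5.121) -> (6.224,-5.898) [heading=195, draw]
  RT 120: heading 195 -> 75
  -- iteration 3/3 --
  FD 3: (6.224,-5.898) -> (7,-3) [heading=75, draw]
  RT 120: heading 75 -> 315
]
Final: pos=(7,-3), heading=315, 3 segment(s) drawn

Start position: (7, -3)
Final position: (7, -3)
Distance = 0; < 1e-6 -> CLOSED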